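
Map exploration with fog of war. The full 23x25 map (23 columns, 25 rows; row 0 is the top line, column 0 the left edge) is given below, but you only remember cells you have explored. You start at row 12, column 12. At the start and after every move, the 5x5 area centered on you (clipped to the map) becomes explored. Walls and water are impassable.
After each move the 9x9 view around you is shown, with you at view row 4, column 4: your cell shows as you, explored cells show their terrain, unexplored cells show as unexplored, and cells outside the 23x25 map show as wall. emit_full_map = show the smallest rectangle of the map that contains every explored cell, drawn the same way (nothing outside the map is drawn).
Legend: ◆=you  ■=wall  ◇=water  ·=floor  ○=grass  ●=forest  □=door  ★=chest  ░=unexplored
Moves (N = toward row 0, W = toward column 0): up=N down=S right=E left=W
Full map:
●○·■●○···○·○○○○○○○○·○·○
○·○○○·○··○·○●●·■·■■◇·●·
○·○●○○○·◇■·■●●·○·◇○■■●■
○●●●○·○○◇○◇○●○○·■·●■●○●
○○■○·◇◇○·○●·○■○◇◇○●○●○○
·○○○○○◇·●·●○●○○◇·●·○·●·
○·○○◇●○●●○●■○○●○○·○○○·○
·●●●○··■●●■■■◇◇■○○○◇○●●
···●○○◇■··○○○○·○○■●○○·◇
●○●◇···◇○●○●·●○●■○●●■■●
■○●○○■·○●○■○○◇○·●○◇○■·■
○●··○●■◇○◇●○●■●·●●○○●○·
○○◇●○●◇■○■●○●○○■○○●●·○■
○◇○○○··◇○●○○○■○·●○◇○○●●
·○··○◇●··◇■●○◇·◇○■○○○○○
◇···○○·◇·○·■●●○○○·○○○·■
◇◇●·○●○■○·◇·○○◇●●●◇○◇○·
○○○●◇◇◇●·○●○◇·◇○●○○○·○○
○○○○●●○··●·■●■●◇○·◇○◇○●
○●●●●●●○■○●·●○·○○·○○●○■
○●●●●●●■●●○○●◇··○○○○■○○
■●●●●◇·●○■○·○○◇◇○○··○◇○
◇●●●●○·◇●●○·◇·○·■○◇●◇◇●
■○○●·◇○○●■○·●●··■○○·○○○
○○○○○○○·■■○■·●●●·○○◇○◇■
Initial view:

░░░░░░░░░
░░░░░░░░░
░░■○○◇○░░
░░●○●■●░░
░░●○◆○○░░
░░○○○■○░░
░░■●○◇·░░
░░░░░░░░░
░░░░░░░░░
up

░░░░░░░░░
░░░░░░░░░
░░○●·●○░░
░░■○○◇○░░
░░●○◆■●░░
░░●○●○○░░
░░○○○■○░░
░░■●○◇·░░
░░░░░░░░░

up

░░░░░░░░░
░░░░░░░░░
░░○○○○·░░
░░○●·●○░░
░░■○◆◇○░░
░░●○●■●░░
░░●○●○○░░
░░○○○■○░░
░░■●○◇·░░

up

░░░░░░░░░
░░░░░░░░░
░░■■■◇◇░░
░░○○○○·░░
░░○●◆●○░░
░░■○○◇○░░
░░●○●■●░░
░░●○●○○░░
░░○○○■○░░

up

░░░░░░░░░
░░░░░░░░░
░░●■○○●░░
░░■■■◇◇░░
░░○○◆○·░░
░░○●·●○░░
░░■○○◇○░░
░░●○●■●░░
░░●○●○○░░

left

░░░░░░░░░
░░░░░░░░░
░░○●■○○●░
░░●■■■◇◇░
░░·○◆○○·░
░░●○●·●○░
░░○■○○◇○░
░░░●○●■●░
░░░●○●○○░

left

░░░░░░░░░
░░░░░░░░░
░░●○●■○○●
░░●●■■■◇◇
░░··◆○○○·
░░○●○●·●○
░░●○■○○◇○
░░░░●○●■●
░░░░●○●○○

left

░░░░░░░░░
░░░░░░░░░
░░●●○●■○○
░░■●●■■■◇
░░■·◆○○○○
░░◇○●○●·●
░░○●○■○○◇
░░░░░●○●■
░░░░░●○●○

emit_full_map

●●○●■○○●
■●●■■■◇◇
■·◆○○○○·
◇○●○●·●○
○●○■○○◇○
░░░●○●■●
░░░●○●○○
░░░○○○■○
░░░■●○◇·

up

░░░░░░░░░
░░░░░░░░░
░░·●·●○░░
░░●●○●■○○
░░■●◆■■■◇
░░■··○○○○
░░◇○●○●·●
░░○●○■○○◇
░░░░░●○●■

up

░░░░░░░░░
░░░░░░░░░
░░○·○●·░░
░░·●·●○░░
░░●●◆●■○○
░░■●●■■■◇
░░■··○○○○
░░◇○●○●·●
░░○●○■○○◇

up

░░░░░░░░░
░░░░░░░░░
░░○◇○◇○░░
░░○·○●·░░
░░·●◆●○░░
░░●●○●■○○
░░■●●■■■◇
░░■··○○○○
░░◇○●○●·●

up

░░░░░░░░░
░░░░░░░░░
░░·◇■·■░░
░░○◇○◇○░░
░░○·◆●·░░
░░·●·●○░░
░░●●○●■○○
░░■●●■■■◇
░░■··○○○○

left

░░░░░░░░░
░░░░░░░░░
░░○·◇■·■░
░░○○◇○◇○░
░░◇○◆○●·░
░░◇·●·●○░
░░○●●○●■○
░░░■●●■■■
░░░■··○○○

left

░░░░░░░░░
░░░░░░░░░
░░○○·◇■·■
░░·○○◇○◇○
░░◇◇◆·○●·
░░○◇·●·●○
░░●○●●○●■
░░░░■●●■■
░░░░■··○○

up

■■■■■■■■■
░░░░░░░░░
░░·○··○░░
░░○○·◇■·■
░░·○◆◇○◇○
░░◇◇○·○●·
░░○◇·●·●○
░░●○●●○●■
░░░░■●●■■

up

■■■■■■■■■
■■■■■■■■■
░░○···○░░
░░·○··○░░
░░○○◆◇■·■
░░·○○◇○◇○
░░◇◇○·○●·
░░○◇·●·●○
░░●○●●○●■

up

■■■■■■■■■
■■■■■■■■■
■■■■■■■■■
░░○···○░░
░░·○◆·○░░
░░○○·◇■·■
░░·○○◇○◇○
░░◇◇○·○●·
░░○◇·●·●○

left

■■■■■■■■■
■■■■■■■■■
■■■■■■■■■
░░●○···○░
░░○·◆··○░
░░○○○·◇■·
░░○·○○◇○◇
░░░◇◇○·○●
░░░○◇·●·●

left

■■■■■■■■■
■■■■■■■■■
■■■■■■■■■
░░■●○···○
░░○○◆○··○
░░●○○○·◇■
░░●○·○○◇○
░░░░◇◇○·○
░░░░○◇·●·

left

■■■■■■■■■
■■■■■■■■■
■■■■■■■■■
░░·■●○···
░░○○◆·○··
░░○●○○○·◇
░░●●○·○○◇
░░░░░◇◇○·
░░░░░○◇·●

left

■■■■■■■■■
■■■■■■■■■
■■■■■■■■■
■░○·■●○··
■░·○◆○·○·
■░·○●○○○·
■░●●●○·○○
■░░░░░◇◇○
■░░░░░○◇·

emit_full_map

○·■●○···○░░░░░
·○◆○·○··○░░░░░
·○●○○○·◇■·■░░░
●●●○·○○◇○◇○░░░
░░░░◇◇○·○●·░░░
░░░░○◇·●·●○░░░
░░░░●○●●○●■○○●
░░░░░░■●●■■■◇◇
░░░░░░■··○○○○·
░░░░░░◇○●○●·●○
░░░░░░○●○■○○◇○
░░░░░░░░░●○●■●
░░░░░░░░░●○●○○
░░░░░░░░░○○○■○
░░░░░░░░░■●○◇·

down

■■■■■■■■■
■■■■■■■■■
■░○·■●○··
■░·○○○·○·
■░·○◆○○○·
■░●●●○·○○
■░○■○·◇◇○
■░░░░░○◇·
■░░░░░●○●

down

■■■■■■■■■
■░○·■●○··
■░·○○○·○·
■░·○●○○○·
■░●●◆○·○○
■░○■○·◇◇○
■░○○○○○◇·
■░░░░░●○●
■░░░░░░░■

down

■░○·■●○··
■░·○○○·○·
■░·○●○○○·
■░●●●○·○○
■░○■◆·◇◇○
■░○○○○○◇·
■░·○○◇●○●
■░░░░░░░■
■░░░░░░░■

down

■░·○○○·○·
■░·○●○○○·
■░●●●○·○○
■░○■○·◇◇○
■░○○◆○○◇·
■░·○○◇●○●
■░●●●○·░■
■░░░░░░░■
■░░░░░░░◇

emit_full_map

○·■●○···○░░░░░
·○○○·○··○░░░░░
·○●○○○·◇■·■░░░
●●●○·○○◇○◇○░░░
○■○·◇◇○·○●·░░░
○○◆○○◇·●·●○░░░
·○○◇●○●●○●■○○●
●●●○·░■●●■■■◇◇
░░░░░░■··○○○○·
░░░░░░◇○●○●·●○
░░░░░░○●○■○○◇○
░░░░░░░░░●○●■●
░░░░░░░░░●○●○○
░░░░░░░░░○○○■○
░░░░░░░░░■●○◇·

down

■░·○●○○○·
■░●●●○·○○
■░○■○·◇◇○
■░○○○○○◇·
■░·○◆◇●○●
■░●●●○·░■
■░··●○○░■
■░░░░░░░◇
■░░░░░░░○

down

■░●●●○·○○
■░○■○·◇◇○
■░○○○○○◇·
■░·○○◇●○●
■░●●◆○·░■
■░··●○○░■
■░○●◇··░◇
■░░░░░░░○
■░░░░░░░░

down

■░○■○·◇◇○
■░○○○○○◇·
■░·○○◇●○●
■░●●●○·░■
■░··◆○○░■
■░○●◇··░◇
■░○●○○■░○
■░░░░░░░░
■░░░░░░░░

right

░○■○·◇◇○·
░○○○○○◇·●
░·○○◇●○●●
░●●●○··■●
░··●◆○◇■·
░○●◇···◇○
░○●○○■·○●
░░░░░░░░░
░░░░░░░░░

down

░○○○○○◇·●
░·○○◇●○●●
░●●●○··■●
░··●○○◇■·
░○●◇◆··◇○
░○●○○■·○●
░░··○●■░░
░░░░░░░░░
░░░░░░░░░

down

░·○○◇●○●●
░●●●○··■●
░··●○○◇■·
░○●◇···◇○
░○●○◆■·○●
░░··○●■░░
░░◇●○●◇░░
░░░░░░░░░
░░░░░░░░░

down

░●●●○··■●
░··●○○◇■·
░○●◇···◇○
░○●○○■·○●
░░··◆●■░░
░░◇●○●◇░░
░░○○○··░░
░░░░░░░░░
░░░░░░░░░

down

░··●○○◇■·
░○●◇···◇○
░○●○○■·○●
░░··○●■░░
░░◇●◆●◇░░
░░○○○··░░
░░··○◇●░░
░░░░░░░░░
░░░░░░░░░

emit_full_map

○·■●○···○░░░░░
·○○○·○··○░░░░░
·○●○○○·◇■·■░░░
●●●○·○○◇○◇○░░░
○■○·◇◇○·○●·░░░
○○○○○◇·●·●○░░░
·○○◇●○●●○●■○○●
●●●○··■●●■■■◇◇
··●○○◇■··○○○○·
○●◇···◇○●○●·●○
○●○○■·○●○■○○◇○
░··○●■░░░●○●■●
░◇●◆●◇░░░●○●○○
░○○○··░░░○○○■○
░··○◇●░░░■●○◇·

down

░○●◇···◇○
░○●○○■·○●
░░··○●■░░
░░◇●○●◇░░
░░○○◆··░░
░░··○◇●░░
░░··○○·░░
░░░░░░░░░
░░░░░░░░░

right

○●◇···◇○●
○●○○■·○●○
░··○●■◇░░
░◇●○●◇■░░
░○○○◆·◇░░
░··○◇●·░░
░··○○·◇░░
░░░░░░░░░
░░░░░░░░░

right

●◇···◇○●○
●○○■·○●○■
··○●■◇○░●
◇●○●◇■○░●
○○○·◆◇○░○
··○◇●··░■
··○○·◇·░░
░░░░░░░░░
░░░░░░░░░

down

●○○■·○●○■
··○●■◇○░●
◇●○●◇■○░●
○○○··◇○░○
··○◇◆··░■
··○○·◇·░░
░░○●○■○░░
░░░░░░░░░
░░░░░░░░░

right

○○■·○●○■○
·○●■◇○░●○
●○●◇■○■●○
○○··◇○●○○
·○◇●◆·◇■●
·○○·◇·○░░
░○●○■○·░░
░░░░░░░░░
░░░░░░░░░

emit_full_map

○·■●○···○░░░░░
·○○○·○··○░░░░░
·○●○○○·◇■·■░░░
●●●○·○○◇○◇○░░░
○■○·◇◇○·○●·░░░
○○○○○◇·●·●○░░░
·○○◇●○●●○●■○○●
●●●○··■●●■■■◇◇
··●○○◇■··○○○○·
○●◇···◇○●○●·●○
○●○○■·○●○■○○◇○
░··○●■◇○░●○●■●
░◇●○●◇■○■●○●○○
░○○○··◇○●○○○■○
░··○◇●◆·◇■●○◇·
░··○○·◇·○░░░░░
░░░○●○■○·░░░░░

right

○■·○●○■○○
○●■◇○░●○●
○●◇■○■●○●
○··◇○●○○○
○◇●·◆◇■●○
○○·◇·○·░░
○●○■○·◇░░
░░░░░░░░░
░░░░░░░░░

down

○●■◇○░●○●
○●◇■○■●○●
○··◇○●○○○
○◇●··◇■●○
○○·◇◆○·░░
○●○■○·◇░░
░░◇●·○●░░
░░░░░░░░░
░░░░░░░░░

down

○●◇■○■●○●
○··◇○●○○○
○◇●··◇■●○
○○·◇·○·░░
○●○■◆·◇░░
░░◇●·○●░░
░░○··●·░░
░░░░░░░░░
░░░░░░░░░

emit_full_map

○·■●○···○░░░░░
·○○○·○··○░░░░░
·○●○○○·◇■·■░░░
●●●○·○○◇○◇○░░░
○■○·◇◇○·○●·░░░
○○○○○◇·●·●○░░░
·○○◇●○●●○●■○○●
●●●○··■●●■■■◇◇
··●○○◇■··○○○○·
○●◇···◇○●○●·●○
○●○○■·○●○■○○◇○
░··○●■◇○░●○●■●
░◇●○●◇■○■●○●○○
░○○○··◇○●○○○■○
░··○◇●··◇■●○◇·
░··○○·◇·○·░░░░
░░░○●○■◆·◇░░░░
░░░░░◇●·○●░░░░
░░░░░○··●·░░░░


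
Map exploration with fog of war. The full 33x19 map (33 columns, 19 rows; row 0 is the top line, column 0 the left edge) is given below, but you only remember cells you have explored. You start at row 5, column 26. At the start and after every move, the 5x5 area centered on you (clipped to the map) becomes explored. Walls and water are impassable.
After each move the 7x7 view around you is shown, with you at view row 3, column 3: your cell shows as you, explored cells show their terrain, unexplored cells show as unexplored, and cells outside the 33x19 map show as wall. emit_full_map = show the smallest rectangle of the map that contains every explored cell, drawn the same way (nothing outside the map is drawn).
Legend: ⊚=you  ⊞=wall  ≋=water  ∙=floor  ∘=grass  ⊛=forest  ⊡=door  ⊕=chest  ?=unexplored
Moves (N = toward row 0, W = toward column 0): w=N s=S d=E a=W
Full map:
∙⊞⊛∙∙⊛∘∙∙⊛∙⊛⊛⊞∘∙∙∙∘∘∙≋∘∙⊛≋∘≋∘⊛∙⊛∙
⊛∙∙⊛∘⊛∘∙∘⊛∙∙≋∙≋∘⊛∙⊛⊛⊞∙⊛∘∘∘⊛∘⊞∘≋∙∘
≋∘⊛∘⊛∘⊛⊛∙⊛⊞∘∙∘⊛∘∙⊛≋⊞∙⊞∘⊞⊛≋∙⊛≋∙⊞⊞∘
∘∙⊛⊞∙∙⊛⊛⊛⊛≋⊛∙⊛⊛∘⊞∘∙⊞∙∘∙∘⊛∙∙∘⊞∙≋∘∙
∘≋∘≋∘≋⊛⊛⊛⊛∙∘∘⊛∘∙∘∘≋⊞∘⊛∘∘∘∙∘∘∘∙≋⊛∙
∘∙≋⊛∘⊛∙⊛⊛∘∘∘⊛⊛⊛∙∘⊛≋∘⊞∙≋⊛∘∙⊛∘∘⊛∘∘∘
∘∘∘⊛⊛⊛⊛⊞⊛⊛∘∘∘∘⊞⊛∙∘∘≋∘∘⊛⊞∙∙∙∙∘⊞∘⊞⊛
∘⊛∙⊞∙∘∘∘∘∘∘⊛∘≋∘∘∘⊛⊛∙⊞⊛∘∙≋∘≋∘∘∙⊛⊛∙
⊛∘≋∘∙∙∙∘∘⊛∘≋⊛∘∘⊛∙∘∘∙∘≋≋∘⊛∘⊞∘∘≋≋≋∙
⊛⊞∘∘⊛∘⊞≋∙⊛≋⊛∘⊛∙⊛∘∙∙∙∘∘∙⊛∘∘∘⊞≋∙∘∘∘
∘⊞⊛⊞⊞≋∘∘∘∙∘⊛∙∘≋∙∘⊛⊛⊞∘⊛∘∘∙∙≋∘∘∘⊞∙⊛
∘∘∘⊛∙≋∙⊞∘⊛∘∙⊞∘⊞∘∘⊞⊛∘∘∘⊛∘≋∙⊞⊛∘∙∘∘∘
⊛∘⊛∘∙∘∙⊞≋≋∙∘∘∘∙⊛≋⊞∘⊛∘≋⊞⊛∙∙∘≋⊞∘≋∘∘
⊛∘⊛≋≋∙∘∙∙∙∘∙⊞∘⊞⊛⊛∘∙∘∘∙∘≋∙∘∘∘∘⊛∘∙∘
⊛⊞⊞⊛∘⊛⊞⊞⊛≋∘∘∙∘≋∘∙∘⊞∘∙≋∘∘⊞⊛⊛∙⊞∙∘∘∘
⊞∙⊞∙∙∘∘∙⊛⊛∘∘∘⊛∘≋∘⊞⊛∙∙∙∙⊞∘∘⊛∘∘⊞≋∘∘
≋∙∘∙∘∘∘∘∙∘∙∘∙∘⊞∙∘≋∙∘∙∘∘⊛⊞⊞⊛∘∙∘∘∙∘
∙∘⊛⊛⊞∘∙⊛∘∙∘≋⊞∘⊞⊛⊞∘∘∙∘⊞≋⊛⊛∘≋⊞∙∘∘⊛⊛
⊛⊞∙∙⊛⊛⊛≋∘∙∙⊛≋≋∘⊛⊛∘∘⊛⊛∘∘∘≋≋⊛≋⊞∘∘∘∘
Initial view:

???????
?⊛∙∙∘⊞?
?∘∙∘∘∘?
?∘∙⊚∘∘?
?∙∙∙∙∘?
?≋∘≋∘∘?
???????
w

???????
?⊛≋∙⊛≋?
?⊛∙∙∘⊞?
?∘∙⊚∘∘?
?∘∙⊛∘∘?
?∙∙∙∙∘?
?≋∘≋∘∘?

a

???????
?⊞⊛≋∙⊛≋
?∘⊛∙∙∘⊞
?∘∘⊚∘∘∘
?⊛∘∙⊛∘∘
?⊞∙∙∙∙∘
??≋∘≋∘∘

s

?⊞⊛≋∙⊛≋
?∘⊛∙∙∘⊞
?∘∘∙∘∘∘
?⊛∘⊚⊛∘∘
?⊞∙∙∙∙∘
?∙≋∘≋∘∘
???????

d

⊞⊛≋∙⊛≋?
∘⊛∙∙∘⊞?
∘∘∙∘∘∘?
⊛∘∙⊚∘∘?
⊞∙∙∙∙∘?
∙≋∘≋∘∘?
???????

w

???????
⊞⊛≋∙⊛≋?
∘⊛∙∙∘⊞?
∘∘∙⊚∘∘?
⊛∘∙⊛∘∘?
⊞∙∙∙∙∘?
∙≋∘≋∘∘?

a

???????
?⊞⊛≋∙⊛≋
?∘⊛∙∙∘⊞
?∘∘⊚∘∘∘
?⊛∘∙⊛∘∘
?⊞∙∙∙∙∘
?∙≋∘≋∘∘

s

?⊞⊛≋∙⊛≋
?∘⊛∙∙∘⊞
?∘∘∙∘∘∘
?⊛∘⊚⊛∘∘
?⊞∙∙∙∙∘
?∙≋∘≋∘∘
???????

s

?∘⊛∙∙∘⊞
?∘∘∙∘∘∘
?⊛∘∙⊛∘∘
?⊞∙⊚∙∙∘
?∙≋∘≋∘∘
?∘⊛∘⊞∘?
???????

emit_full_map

⊞⊛≋∙⊛≋
∘⊛∙∙∘⊞
∘∘∙∘∘∘
⊛∘∙⊛∘∘
⊞∙⊚∙∙∘
∙≋∘≋∘∘
∘⊛∘⊞∘?

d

∘⊛∙∙∘⊞?
∘∘∙∘∘∘?
⊛∘∙⊛∘∘?
⊞∙∙⊚∙∘?
∙≋∘≋∘∘?
∘⊛∘⊞∘∘?
???????

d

⊛∙∙∘⊞??
∘∙∘∘∘∙?
∘∙⊛∘∘⊛?
∙∙∙⊚∘⊞?
≋∘≋∘∘∙?
⊛∘⊞∘∘≋?
???????

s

∘∙∘∘∘∙?
∘∙⊛∘∘⊛?
∙∙∙∙∘⊞?
≋∘≋⊚∘∙?
⊛∘⊞∘∘≋?
?∘∘⊞≋∙?
???????

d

∙∘∘∘∙??
∙⊛∘∘⊛∘?
∙∙∙∘⊞∘?
∘≋∘⊚∙⊛?
∘⊞∘∘≋≋?
∘∘⊞≋∙∘?
???????

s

∙⊛∘∘⊛∘?
∙∙∙∘⊞∘?
∘≋∘∘∙⊛?
∘⊞∘⊚≋≋?
∘∘⊞≋∙∘?
?≋∘∘∘⊞?
???????

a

∘∙⊛∘∘⊛∘
∙∙∙∙∘⊞∘
≋∘≋∘∘∙⊛
⊛∘⊞⊚∘≋≋
?∘∘⊞≋∙∘
?∙≋∘∘∘⊞
???????

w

∘∙∘∘∘∙?
∘∙⊛∘∘⊛∘
∙∙∙∙∘⊞∘
≋∘≋⊚∘∙⊛
⊛∘⊞∘∘≋≋
?∘∘⊞≋∙∘
?∙≋∘∘∘⊞

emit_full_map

⊞⊛≋∙⊛≋??
∘⊛∙∙∘⊞??
∘∘∙∘∘∘∙?
⊛∘∙⊛∘∘⊛∘
⊞∙∙∙∙∘⊞∘
∙≋∘≋⊚∘∙⊛
∘⊛∘⊞∘∘≋≋
??∘∘⊞≋∙∘
??∙≋∘∘∘⊞

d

∙∘∘∘∙??
∙⊛∘∘⊛∘?
∙∙∙∘⊞∘?
∘≋∘⊚∙⊛?
∘⊞∘∘≋≋?
∘∘⊞≋∙∘?
∙≋∘∘∘⊞?

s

∙⊛∘∘⊛∘?
∙∙∙∘⊞∘?
∘≋∘∘∙⊛?
∘⊞∘⊚≋≋?
∘∘⊞≋∙∘?
∙≋∘∘∘⊞?
???????

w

∙∘∘∘∙??
∙⊛∘∘⊛∘?
∙∙∙∘⊞∘?
∘≋∘⊚∙⊛?
∘⊞∘∘≋≋?
∘∘⊞≋∙∘?
∙≋∘∘∘⊞?

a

∘∙∘∘∘∙?
∘∙⊛∘∘⊛∘
∙∙∙∙∘⊞∘
≋∘≋⊚∘∙⊛
⊛∘⊞∘∘≋≋
?∘∘⊞≋∙∘
?∙≋∘∘∘⊞


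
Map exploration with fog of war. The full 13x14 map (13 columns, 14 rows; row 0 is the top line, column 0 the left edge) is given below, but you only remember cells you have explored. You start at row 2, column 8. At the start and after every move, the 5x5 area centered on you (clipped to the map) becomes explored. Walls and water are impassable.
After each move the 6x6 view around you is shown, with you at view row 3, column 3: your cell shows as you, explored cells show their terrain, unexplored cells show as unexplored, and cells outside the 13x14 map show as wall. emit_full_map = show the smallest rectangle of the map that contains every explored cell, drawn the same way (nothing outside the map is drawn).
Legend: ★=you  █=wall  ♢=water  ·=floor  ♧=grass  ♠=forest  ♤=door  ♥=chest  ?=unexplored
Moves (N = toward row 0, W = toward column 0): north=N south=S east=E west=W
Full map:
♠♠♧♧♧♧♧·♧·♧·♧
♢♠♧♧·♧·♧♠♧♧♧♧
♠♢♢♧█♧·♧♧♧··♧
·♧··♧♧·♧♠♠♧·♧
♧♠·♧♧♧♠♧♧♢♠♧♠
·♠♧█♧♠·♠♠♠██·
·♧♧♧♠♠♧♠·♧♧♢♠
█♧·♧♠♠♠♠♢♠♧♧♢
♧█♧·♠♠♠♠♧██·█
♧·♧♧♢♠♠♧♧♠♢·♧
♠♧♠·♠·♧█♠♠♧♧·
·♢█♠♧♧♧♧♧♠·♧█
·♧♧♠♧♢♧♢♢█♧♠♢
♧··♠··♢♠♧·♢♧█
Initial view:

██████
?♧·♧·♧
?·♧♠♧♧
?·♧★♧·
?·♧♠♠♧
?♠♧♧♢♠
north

██████
██████
?♧·♧·♧
?·♧★♧♧
?·♧♧♧·
?·♧♠♠♧

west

██████
██████
?♧♧·♧·
?♧·★♠♧
?♧·♧♧♧
?♧·♧♠♠

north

██████
██████
██████
?♧♧★♧·
?♧·♧♠♧
?♧·♧♧♧

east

██████
██████
██████
♧♧·★·♧
♧·♧♠♧♧
♧·♧♧♧·

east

██████
██████
██████
♧·♧★♧·
·♧♠♧♧♧
·♧♧♧··

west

██████
██████
██████
♧♧·★·♧
♧·♧♠♧♧
♧·♧♧♧·

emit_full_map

♧♧·★·♧·
♧·♧♠♧♧♧
♧·♧♧♧··
♧·♧♠♠♧?
?♠♧♧♢♠?

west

██████
██████
██████
?♧♧★♧·
?♧·♧♠♧
?♧·♧♧♧

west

██████
██████
██████
?♧♧★·♧
?·♧·♧♠
?█♧·♧♧

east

██████
██████
██████
♧♧♧★♧·
·♧·♧♠♧
█♧·♧♧♧

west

██████
██████
██████
?♧♧★·♧
?·♧·♧♠
?█♧·♧♧

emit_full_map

♧♧★·♧·♧·
·♧·♧♠♧♧♧
█♧·♧♧♧··
?♧·♧♠♠♧?
??♠♧♧♢♠?


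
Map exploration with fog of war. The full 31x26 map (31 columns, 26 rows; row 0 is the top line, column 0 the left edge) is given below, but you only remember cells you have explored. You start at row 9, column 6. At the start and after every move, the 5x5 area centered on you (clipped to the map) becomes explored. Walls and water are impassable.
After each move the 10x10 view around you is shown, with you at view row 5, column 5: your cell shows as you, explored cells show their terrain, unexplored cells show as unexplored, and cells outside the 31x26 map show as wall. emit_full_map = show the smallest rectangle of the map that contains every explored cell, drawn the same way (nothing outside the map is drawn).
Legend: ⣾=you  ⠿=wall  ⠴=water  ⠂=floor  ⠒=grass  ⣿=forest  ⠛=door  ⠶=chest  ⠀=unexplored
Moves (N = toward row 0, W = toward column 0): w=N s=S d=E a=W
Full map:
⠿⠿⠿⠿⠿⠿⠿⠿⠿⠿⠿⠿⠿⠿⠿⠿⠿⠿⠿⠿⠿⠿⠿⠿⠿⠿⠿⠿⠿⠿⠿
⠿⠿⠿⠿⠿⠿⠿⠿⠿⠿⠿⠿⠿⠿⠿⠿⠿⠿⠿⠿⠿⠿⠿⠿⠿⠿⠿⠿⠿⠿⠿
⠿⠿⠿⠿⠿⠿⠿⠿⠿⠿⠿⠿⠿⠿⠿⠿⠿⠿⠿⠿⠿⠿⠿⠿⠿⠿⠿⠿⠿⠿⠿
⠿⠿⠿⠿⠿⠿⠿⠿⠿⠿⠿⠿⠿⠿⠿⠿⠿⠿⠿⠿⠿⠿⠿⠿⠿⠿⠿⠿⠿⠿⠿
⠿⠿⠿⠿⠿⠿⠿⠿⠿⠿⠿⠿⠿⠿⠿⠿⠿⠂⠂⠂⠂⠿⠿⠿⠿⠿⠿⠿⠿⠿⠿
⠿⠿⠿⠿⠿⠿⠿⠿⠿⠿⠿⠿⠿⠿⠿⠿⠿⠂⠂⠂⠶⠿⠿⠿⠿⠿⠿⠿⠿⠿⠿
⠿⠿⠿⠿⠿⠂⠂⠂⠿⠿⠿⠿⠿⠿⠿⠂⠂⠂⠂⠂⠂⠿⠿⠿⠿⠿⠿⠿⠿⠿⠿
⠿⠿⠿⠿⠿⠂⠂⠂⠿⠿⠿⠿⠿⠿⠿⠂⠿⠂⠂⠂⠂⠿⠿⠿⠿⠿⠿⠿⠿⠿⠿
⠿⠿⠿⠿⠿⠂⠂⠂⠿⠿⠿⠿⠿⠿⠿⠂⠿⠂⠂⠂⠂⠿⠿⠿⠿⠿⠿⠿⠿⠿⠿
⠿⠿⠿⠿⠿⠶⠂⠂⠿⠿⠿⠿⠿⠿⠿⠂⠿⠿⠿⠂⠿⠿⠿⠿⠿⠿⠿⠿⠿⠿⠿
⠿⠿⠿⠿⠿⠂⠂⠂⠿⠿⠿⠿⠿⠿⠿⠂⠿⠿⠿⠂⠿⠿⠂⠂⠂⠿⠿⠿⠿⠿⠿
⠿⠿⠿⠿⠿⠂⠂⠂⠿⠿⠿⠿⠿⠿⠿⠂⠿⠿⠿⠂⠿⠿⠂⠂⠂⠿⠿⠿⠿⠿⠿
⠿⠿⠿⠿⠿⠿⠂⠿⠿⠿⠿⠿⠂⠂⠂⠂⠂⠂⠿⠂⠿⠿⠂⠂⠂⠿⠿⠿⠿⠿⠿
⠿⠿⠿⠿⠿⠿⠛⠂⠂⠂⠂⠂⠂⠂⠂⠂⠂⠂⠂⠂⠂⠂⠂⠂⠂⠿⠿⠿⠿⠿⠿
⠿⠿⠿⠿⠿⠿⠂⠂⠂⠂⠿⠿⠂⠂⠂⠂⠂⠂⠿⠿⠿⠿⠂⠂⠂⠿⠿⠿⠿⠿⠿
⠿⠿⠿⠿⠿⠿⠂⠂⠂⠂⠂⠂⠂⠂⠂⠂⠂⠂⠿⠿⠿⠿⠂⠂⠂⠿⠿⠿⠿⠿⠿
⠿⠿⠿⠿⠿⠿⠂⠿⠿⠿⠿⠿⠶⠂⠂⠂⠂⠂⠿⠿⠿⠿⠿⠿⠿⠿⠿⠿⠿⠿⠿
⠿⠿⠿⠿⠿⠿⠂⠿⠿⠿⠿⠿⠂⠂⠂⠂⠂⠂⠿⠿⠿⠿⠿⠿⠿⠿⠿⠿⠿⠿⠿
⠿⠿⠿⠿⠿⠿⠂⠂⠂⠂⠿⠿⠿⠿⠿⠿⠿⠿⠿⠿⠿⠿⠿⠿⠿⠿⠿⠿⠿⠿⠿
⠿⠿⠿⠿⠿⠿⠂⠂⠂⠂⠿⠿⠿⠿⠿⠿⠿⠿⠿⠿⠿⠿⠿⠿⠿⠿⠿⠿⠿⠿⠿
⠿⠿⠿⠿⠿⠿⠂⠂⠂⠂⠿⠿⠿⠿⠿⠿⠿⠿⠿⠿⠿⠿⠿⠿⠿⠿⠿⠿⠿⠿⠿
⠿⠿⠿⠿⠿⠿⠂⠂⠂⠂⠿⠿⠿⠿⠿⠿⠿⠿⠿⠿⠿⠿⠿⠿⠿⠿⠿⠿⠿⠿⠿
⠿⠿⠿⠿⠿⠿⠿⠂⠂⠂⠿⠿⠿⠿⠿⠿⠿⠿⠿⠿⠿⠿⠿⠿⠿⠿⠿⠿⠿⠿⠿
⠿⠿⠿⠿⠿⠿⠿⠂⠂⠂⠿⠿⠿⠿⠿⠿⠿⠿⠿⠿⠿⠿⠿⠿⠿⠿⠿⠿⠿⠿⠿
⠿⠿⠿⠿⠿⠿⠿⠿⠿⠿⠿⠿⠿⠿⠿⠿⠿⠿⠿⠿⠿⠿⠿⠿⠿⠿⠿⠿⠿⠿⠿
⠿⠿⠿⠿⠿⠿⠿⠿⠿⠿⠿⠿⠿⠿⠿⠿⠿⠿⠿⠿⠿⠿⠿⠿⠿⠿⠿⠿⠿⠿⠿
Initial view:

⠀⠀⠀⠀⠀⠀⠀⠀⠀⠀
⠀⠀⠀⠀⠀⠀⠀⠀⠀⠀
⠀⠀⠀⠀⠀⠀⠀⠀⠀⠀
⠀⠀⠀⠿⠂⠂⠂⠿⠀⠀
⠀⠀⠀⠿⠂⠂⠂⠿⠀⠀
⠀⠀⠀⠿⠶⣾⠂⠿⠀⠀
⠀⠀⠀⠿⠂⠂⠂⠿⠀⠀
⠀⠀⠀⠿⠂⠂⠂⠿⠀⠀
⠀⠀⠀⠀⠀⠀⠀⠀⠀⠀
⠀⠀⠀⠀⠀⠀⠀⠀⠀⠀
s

⠀⠀⠀⠀⠀⠀⠀⠀⠀⠀
⠀⠀⠀⠀⠀⠀⠀⠀⠀⠀
⠀⠀⠀⠿⠂⠂⠂⠿⠀⠀
⠀⠀⠀⠿⠂⠂⠂⠿⠀⠀
⠀⠀⠀⠿⠶⠂⠂⠿⠀⠀
⠀⠀⠀⠿⠂⣾⠂⠿⠀⠀
⠀⠀⠀⠿⠂⠂⠂⠿⠀⠀
⠀⠀⠀⠿⠿⠂⠿⠿⠀⠀
⠀⠀⠀⠀⠀⠀⠀⠀⠀⠀
⠀⠀⠀⠀⠀⠀⠀⠀⠀⠀

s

⠀⠀⠀⠀⠀⠀⠀⠀⠀⠀
⠀⠀⠀⠿⠂⠂⠂⠿⠀⠀
⠀⠀⠀⠿⠂⠂⠂⠿⠀⠀
⠀⠀⠀⠿⠶⠂⠂⠿⠀⠀
⠀⠀⠀⠿⠂⠂⠂⠿⠀⠀
⠀⠀⠀⠿⠂⣾⠂⠿⠀⠀
⠀⠀⠀⠿⠿⠂⠿⠿⠀⠀
⠀⠀⠀⠿⠿⠛⠂⠂⠀⠀
⠀⠀⠀⠀⠀⠀⠀⠀⠀⠀
⠀⠀⠀⠀⠀⠀⠀⠀⠀⠀

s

⠀⠀⠀⠿⠂⠂⠂⠿⠀⠀
⠀⠀⠀⠿⠂⠂⠂⠿⠀⠀
⠀⠀⠀⠿⠶⠂⠂⠿⠀⠀
⠀⠀⠀⠿⠂⠂⠂⠿⠀⠀
⠀⠀⠀⠿⠂⠂⠂⠿⠀⠀
⠀⠀⠀⠿⠿⣾⠿⠿⠀⠀
⠀⠀⠀⠿⠿⠛⠂⠂⠀⠀
⠀⠀⠀⠿⠿⠂⠂⠂⠀⠀
⠀⠀⠀⠀⠀⠀⠀⠀⠀⠀
⠀⠀⠀⠀⠀⠀⠀⠀⠀⠀

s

⠀⠀⠀⠿⠂⠂⠂⠿⠀⠀
⠀⠀⠀⠿⠶⠂⠂⠿⠀⠀
⠀⠀⠀⠿⠂⠂⠂⠿⠀⠀
⠀⠀⠀⠿⠂⠂⠂⠿⠀⠀
⠀⠀⠀⠿⠿⠂⠿⠿⠀⠀
⠀⠀⠀⠿⠿⣾⠂⠂⠀⠀
⠀⠀⠀⠿⠿⠂⠂⠂⠀⠀
⠀⠀⠀⠿⠿⠂⠂⠂⠀⠀
⠀⠀⠀⠀⠀⠀⠀⠀⠀⠀
⠀⠀⠀⠀⠀⠀⠀⠀⠀⠀

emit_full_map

⠿⠂⠂⠂⠿
⠿⠂⠂⠂⠿
⠿⠶⠂⠂⠿
⠿⠂⠂⠂⠿
⠿⠂⠂⠂⠿
⠿⠿⠂⠿⠿
⠿⠿⣾⠂⠂
⠿⠿⠂⠂⠂
⠿⠿⠂⠂⠂

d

⠀⠀⠿⠂⠂⠂⠿⠀⠀⠀
⠀⠀⠿⠶⠂⠂⠿⠀⠀⠀
⠀⠀⠿⠂⠂⠂⠿⠀⠀⠀
⠀⠀⠿⠂⠂⠂⠿⠿⠀⠀
⠀⠀⠿⠿⠂⠿⠿⠿⠀⠀
⠀⠀⠿⠿⠛⣾⠂⠂⠀⠀
⠀⠀⠿⠿⠂⠂⠂⠂⠀⠀
⠀⠀⠿⠿⠂⠂⠂⠂⠀⠀
⠀⠀⠀⠀⠀⠀⠀⠀⠀⠀
⠀⠀⠀⠀⠀⠀⠀⠀⠀⠀

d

⠀⠿⠂⠂⠂⠿⠀⠀⠀⠀
⠀⠿⠶⠂⠂⠿⠀⠀⠀⠀
⠀⠿⠂⠂⠂⠿⠀⠀⠀⠀
⠀⠿⠂⠂⠂⠿⠿⠿⠀⠀
⠀⠿⠿⠂⠿⠿⠿⠿⠀⠀
⠀⠿⠿⠛⠂⣾⠂⠂⠀⠀
⠀⠿⠿⠂⠂⠂⠂⠿⠀⠀
⠀⠿⠿⠂⠂⠂⠂⠂⠀⠀
⠀⠀⠀⠀⠀⠀⠀⠀⠀⠀
⠀⠀⠀⠀⠀⠀⠀⠀⠀⠀

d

⠿⠂⠂⠂⠿⠀⠀⠀⠀⠀
⠿⠶⠂⠂⠿⠀⠀⠀⠀⠀
⠿⠂⠂⠂⠿⠀⠀⠀⠀⠀
⠿⠂⠂⠂⠿⠿⠿⠿⠀⠀
⠿⠿⠂⠿⠿⠿⠿⠿⠀⠀
⠿⠿⠛⠂⠂⣾⠂⠂⠀⠀
⠿⠿⠂⠂⠂⠂⠿⠿⠀⠀
⠿⠿⠂⠂⠂⠂⠂⠂⠀⠀
⠀⠀⠀⠀⠀⠀⠀⠀⠀⠀
⠀⠀⠀⠀⠀⠀⠀⠀⠀⠀

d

⠂⠂⠂⠿⠀⠀⠀⠀⠀⠀
⠶⠂⠂⠿⠀⠀⠀⠀⠀⠀
⠂⠂⠂⠿⠀⠀⠀⠀⠀⠀
⠂⠂⠂⠿⠿⠿⠿⠿⠀⠀
⠿⠂⠿⠿⠿⠿⠿⠂⠀⠀
⠿⠛⠂⠂⠂⣾⠂⠂⠀⠀
⠿⠂⠂⠂⠂⠿⠿⠂⠀⠀
⠿⠂⠂⠂⠂⠂⠂⠂⠀⠀
⠀⠀⠀⠀⠀⠀⠀⠀⠀⠀
⠀⠀⠀⠀⠀⠀⠀⠀⠀⠀

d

⠂⠂⠿⠀⠀⠀⠀⠀⠀⠀
⠂⠂⠿⠀⠀⠀⠀⠀⠀⠀
⠂⠂⠿⠀⠀⠀⠀⠀⠀⠀
⠂⠂⠿⠿⠿⠿⠿⠿⠀⠀
⠂⠿⠿⠿⠿⠿⠂⠂⠀⠀
⠛⠂⠂⠂⠂⣾⠂⠂⠀⠀
⠂⠂⠂⠂⠿⠿⠂⠂⠀⠀
⠂⠂⠂⠂⠂⠂⠂⠂⠀⠀
⠀⠀⠀⠀⠀⠀⠀⠀⠀⠀
⠀⠀⠀⠀⠀⠀⠀⠀⠀⠀

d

⠂⠿⠀⠀⠀⠀⠀⠀⠀⠀
⠂⠿⠀⠀⠀⠀⠀⠀⠀⠀
⠂⠿⠀⠀⠀⠀⠀⠀⠀⠀
⠂⠿⠿⠿⠿⠿⠿⠿⠀⠀
⠿⠿⠿⠿⠿⠂⠂⠂⠀⠀
⠂⠂⠂⠂⠂⣾⠂⠂⠀⠀
⠂⠂⠂⠿⠿⠂⠂⠂⠀⠀
⠂⠂⠂⠂⠂⠂⠂⠂⠀⠀
⠀⠀⠀⠀⠀⠀⠀⠀⠀⠀
⠀⠀⠀⠀⠀⠀⠀⠀⠀⠀

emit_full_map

⠿⠂⠂⠂⠿⠀⠀⠀⠀⠀⠀
⠿⠂⠂⠂⠿⠀⠀⠀⠀⠀⠀
⠿⠶⠂⠂⠿⠀⠀⠀⠀⠀⠀
⠿⠂⠂⠂⠿⠀⠀⠀⠀⠀⠀
⠿⠂⠂⠂⠿⠿⠿⠿⠿⠿⠿
⠿⠿⠂⠿⠿⠿⠿⠿⠂⠂⠂
⠿⠿⠛⠂⠂⠂⠂⠂⣾⠂⠂
⠿⠿⠂⠂⠂⠂⠿⠿⠂⠂⠂
⠿⠿⠂⠂⠂⠂⠂⠂⠂⠂⠂

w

⠂⠿⠀⠀⠀⠀⠀⠀⠀⠀
⠂⠿⠀⠀⠀⠀⠀⠀⠀⠀
⠂⠿⠀⠀⠀⠀⠀⠀⠀⠀
⠂⠿⠀⠿⠿⠿⠿⠿⠀⠀
⠂⠿⠿⠿⠿⠿⠿⠿⠀⠀
⠿⠿⠿⠿⠿⣾⠂⠂⠀⠀
⠂⠂⠂⠂⠂⠂⠂⠂⠀⠀
⠂⠂⠂⠿⠿⠂⠂⠂⠀⠀
⠂⠂⠂⠂⠂⠂⠂⠂⠀⠀
⠀⠀⠀⠀⠀⠀⠀⠀⠀⠀

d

⠿⠀⠀⠀⠀⠀⠀⠀⠀⠀
⠿⠀⠀⠀⠀⠀⠀⠀⠀⠀
⠿⠀⠀⠀⠀⠀⠀⠀⠀⠀
⠿⠀⠿⠿⠿⠿⠿⠂⠀⠀
⠿⠿⠿⠿⠿⠿⠿⠂⠀⠀
⠿⠿⠿⠿⠂⣾⠂⠂⠀⠀
⠂⠂⠂⠂⠂⠂⠂⠂⠀⠀
⠂⠂⠿⠿⠂⠂⠂⠂⠀⠀
⠂⠂⠂⠂⠂⠂⠂⠀⠀⠀
⠀⠀⠀⠀⠀⠀⠀⠀⠀⠀

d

⠀⠀⠀⠀⠀⠀⠀⠀⠀⠀
⠀⠀⠀⠀⠀⠀⠀⠀⠀⠀
⠀⠀⠀⠀⠀⠀⠀⠀⠀⠀
⠀⠿⠿⠿⠿⠿⠂⠿⠀⠀
⠿⠿⠿⠿⠿⠿⠂⠿⠀⠀
⠿⠿⠿⠂⠂⣾⠂⠂⠀⠀
⠂⠂⠂⠂⠂⠂⠂⠂⠀⠀
⠂⠿⠿⠂⠂⠂⠂⠂⠀⠀
⠂⠂⠂⠂⠂⠂⠀⠀⠀⠀
⠀⠀⠀⠀⠀⠀⠀⠀⠀⠀

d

⠀⠀⠀⠀⠀⠀⠀⠀⠀⠀
⠀⠀⠀⠀⠀⠀⠀⠀⠀⠀
⠀⠀⠀⠀⠀⠀⠀⠀⠀⠀
⠿⠿⠿⠿⠿⠂⠿⠿⠀⠀
⠿⠿⠿⠿⠿⠂⠿⠿⠀⠀
⠿⠿⠂⠂⠂⣾⠂⠂⠀⠀
⠂⠂⠂⠂⠂⠂⠂⠂⠀⠀
⠿⠿⠂⠂⠂⠂⠂⠂⠀⠀
⠂⠂⠂⠂⠂⠀⠀⠀⠀⠀
⠀⠀⠀⠀⠀⠀⠀⠀⠀⠀

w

⠀⠀⠀⠀⠀⠀⠀⠀⠀⠀
⠀⠀⠀⠀⠀⠀⠀⠀⠀⠀
⠀⠀⠀⠀⠀⠀⠀⠀⠀⠀
⠀⠀⠀⠿⠿⠂⠿⠿⠀⠀
⠿⠿⠿⠿⠿⠂⠿⠿⠀⠀
⠿⠿⠿⠿⠿⣾⠿⠿⠀⠀
⠿⠿⠂⠂⠂⠂⠂⠂⠀⠀
⠂⠂⠂⠂⠂⠂⠂⠂⠀⠀
⠿⠿⠂⠂⠂⠂⠂⠂⠀⠀
⠂⠂⠂⠂⠂⠀⠀⠀⠀⠀

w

⠀⠀⠀⠀⠀⠀⠀⠀⠀⠀
⠀⠀⠀⠀⠀⠀⠀⠀⠀⠀
⠀⠀⠀⠀⠀⠀⠀⠀⠀⠀
⠀⠀⠀⠿⠿⠂⠿⠂⠀⠀
⠀⠀⠀⠿⠿⠂⠿⠿⠀⠀
⠿⠿⠿⠿⠿⣾⠿⠿⠀⠀
⠿⠿⠿⠿⠿⠂⠿⠿⠀⠀
⠿⠿⠂⠂⠂⠂⠂⠂⠀⠀
⠂⠂⠂⠂⠂⠂⠂⠂⠀⠀
⠿⠿⠂⠂⠂⠂⠂⠂⠀⠀

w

⠀⠀⠀⠀⠀⠀⠀⠀⠀⠀
⠀⠀⠀⠀⠀⠀⠀⠀⠀⠀
⠀⠀⠀⠀⠀⠀⠀⠀⠀⠀
⠀⠀⠀⠿⠿⠂⠿⠂⠀⠀
⠀⠀⠀⠿⠿⠂⠿⠂⠀⠀
⠀⠀⠀⠿⠿⣾⠿⠿⠀⠀
⠿⠿⠿⠿⠿⠂⠿⠿⠀⠀
⠿⠿⠿⠿⠿⠂⠿⠿⠀⠀
⠿⠿⠂⠂⠂⠂⠂⠂⠀⠀
⠂⠂⠂⠂⠂⠂⠂⠂⠀⠀

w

⠀⠀⠀⠀⠀⠀⠀⠀⠀⠀
⠀⠀⠀⠀⠀⠀⠀⠀⠀⠀
⠀⠀⠀⠀⠀⠀⠀⠀⠀⠀
⠀⠀⠀⠿⠿⠂⠂⠂⠀⠀
⠀⠀⠀⠿⠿⠂⠿⠂⠀⠀
⠀⠀⠀⠿⠿⣾⠿⠂⠀⠀
⠀⠀⠀⠿⠿⠂⠿⠿⠀⠀
⠿⠿⠿⠿⠿⠂⠿⠿⠀⠀
⠿⠿⠿⠿⠿⠂⠿⠿⠀⠀
⠿⠿⠂⠂⠂⠂⠂⠂⠀⠀

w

⠀⠀⠀⠀⠀⠀⠀⠀⠀⠀
⠀⠀⠀⠀⠀⠀⠀⠀⠀⠀
⠀⠀⠀⠀⠀⠀⠀⠀⠀⠀
⠀⠀⠀⠿⠿⠿⠿⠂⠀⠀
⠀⠀⠀⠿⠿⠂⠂⠂⠀⠀
⠀⠀⠀⠿⠿⣾⠿⠂⠀⠀
⠀⠀⠀⠿⠿⠂⠿⠂⠀⠀
⠀⠀⠀⠿⠿⠂⠿⠿⠀⠀
⠿⠿⠿⠿⠿⠂⠿⠿⠀⠀
⠿⠿⠿⠿⠿⠂⠿⠿⠀⠀

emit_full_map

⠀⠀⠀⠀⠀⠀⠀⠀⠀⠿⠿⠿⠿⠂
⠀⠀⠀⠀⠀⠀⠀⠀⠀⠿⠿⠂⠂⠂
⠿⠂⠂⠂⠿⠀⠀⠀⠀⠿⠿⣾⠿⠂
⠿⠂⠂⠂⠿⠀⠀⠀⠀⠿⠿⠂⠿⠂
⠿⠶⠂⠂⠿⠀⠀⠀⠀⠿⠿⠂⠿⠿
⠿⠂⠂⠂⠿⠀⠿⠿⠿⠿⠿⠂⠿⠿
⠿⠂⠂⠂⠿⠿⠿⠿⠿⠿⠿⠂⠿⠿
⠿⠿⠂⠿⠿⠿⠿⠿⠂⠂⠂⠂⠂⠂
⠿⠿⠛⠂⠂⠂⠂⠂⠂⠂⠂⠂⠂⠂
⠿⠿⠂⠂⠂⠂⠿⠿⠂⠂⠂⠂⠂⠂
⠿⠿⠂⠂⠂⠂⠂⠂⠂⠂⠂⠀⠀⠀

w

⠀⠀⠀⠀⠀⠀⠀⠀⠀⠀
⠀⠀⠀⠀⠀⠀⠀⠀⠀⠀
⠀⠀⠀⠀⠀⠀⠀⠀⠀⠀
⠀⠀⠀⠿⠿⠿⠿⠂⠀⠀
⠀⠀⠀⠿⠿⠿⠿⠂⠀⠀
⠀⠀⠀⠿⠿⣾⠂⠂⠀⠀
⠀⠀⠀⠿⠿⠂⠿⠂⠀⠀
⠀⠀⠀⠿⠿⠂⠿⠂⠀⠀
⠀⠀⠀⠿⠿⠂⠿⠿⠀⠀
⠿⠿⠿⠿⠿⠂⠿⠿⠀⠀

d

⠀⠀⠀⠀⠀⠀⠀⠀⠀⠀
⠀⠀⠀⠀⠀⠀⠀⠀⠀⠀
⠀⠀⠀⠀⠀⠀⠀⠀⠀⠀
⠀⠀⠿⠿⠿⠿⠂⠂⠀⠀
⠀⠀⠿⠿⠿⠿⠂⠂⠀⠀
⠀⠀⠿⠿⠂⣾⠂⠂⠀⠀
⠀⠀⠿⠿⠂⠿⠂⠂⠀⠀
⠀⠀⠿⠿⠂⠿⠂⠂⠀⠀
⠀⠀⠿⠿⠂⠿⠿⠀⠀⠀
⠿⠿⠿⠿⠂⠿⠿⠀⠀⠀

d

⠀⠀⠀⠀⠀⠀⠀⠀⠀⠀
⠀⠀⠀⠀⠀⠀⠀⠀⠀⠀
⠀⠀⠀⠀⠀⠀⠀⠀⠀⠀
⠀⠿⠿⠿⠿⠂⠂⠂⠀⠀
⠀⠿⠿⠿⠿⠂⠂⠂⠀⠀
⠀⠿⠿⠂⠂⣾⠂⠂⠀⠀
⠀⠿⠿⠂⠿⠂⠂⠂⠀⠀
⠀⠿⠿⠂⠿⠂⠂⠂⠀⠀
⠀⠿⠿⠂⠿⠿⠀⠀⠀⠀
⠿⠿⠿⠂⠿⠿⠀⠀⠀⠀

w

⠀⠀⠀⠀⠀⠀⠀⠀⠀⠀
⠀⠀⠀⠀⠀⠀⠀⠀⠀⠀
⠀⠀⠀⠀⠀⠀⠀⠀⠀⠀
⠀⠀⠀⠿⠿⠿⠿⠿⠀⠀
⠀⠿⠿⠿⠿⠂⠂⠂⠀⠀
⠀⠿⠿⠿⠿⣾⠂⠂⠀⠀
⠀⠿⠿⠂⠂⠂⠂⠂⠀⠀
⠀⠿⠿⠂⠿⠂⠂⠂⠀⠀
⠀⠿⠿⠂⠿⠂⠂⠂⠀⠀
⠀⠿⠿⠂⠿⠿⠀⠀⠀⠀

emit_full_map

⠀⠀⠀⠀⠀⠀⠀⠀⠀⠀⠀⠿⠿⠿⠿⠿
⠀⠀⠀⠀⠀⠀⠀⠀⠀⠿⠿⠿⠿⠂⠂⠂
⠀⠀⠀⠀⠀⠀⠀⠀⠀⠿⠿⠿⠿⣾⠂⠂
⠀⠀⠀⠀⠀⠀⠀⠀⠀⠿⠿⠂⠂⠂⠂⠂
⠿⠂⠂⠂⠿⠀⠀⠀⠀⠿⠿⠂⠿⠂⠂⠂
⠿⠂⠂⠂⠿⠀⠀⠀⠀⠿⠿⠂⠿⠂⠂⠂
⠿⠶⠂⠂⠿⠀⠀⠀⠀⠿⠿⠂⠿⠿⠀⠀
⠿⠂⠂⠂⠿⠀⠿⠿⠿⠿⠿⠂⠿⠿⠀⠀
⠿⠂⠂⠂⠿⠿⠿⠿⠿⠿⠿⠂⠿⠿⠀⠀
⠿⠿⠂⠿⠿⠿⠿⠿⠂⠂⠂⠂⠂⠂⠀⠀
⠿⠿⠛⠂⠂⠂⠂⠂⠂⠂⠂⠂⠂⠂⠀⠀
⠿⠿⠂⠂⠂⠂⠿⠿⠂⠂⠂⠂⠂⠂⠀⠀
⠿⠿⠂⠂⠂⠂⠂⠂⠂⠂⠂⠀⠀⠀⠀⠀

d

⠀⠀⠀⠀⠀⠀⠀⠀⠀⠀
⠀⠀⠀⠀⠀⠀⠀⠀⠀⠀
⠀⠀⠀⠀⠀⠀⠀⠀⠀⠀
⠀⠀⠿⠿⠿⠿⠿⠿⠀⠀
⠿⠿⠿⠿⠂⠂⠂⠂⠀⠀
⠿⠿⠿⠿⠂⣾⠂⠶⠀⠀
⠿⠿⠂⠂⠂⠂⠂⠂⠀⠀
⠿⠿⠂⠿⠂⠂⠂⠂⠀⠀
⠿⠿⠂⠿⠂⠂⠂⠀⠀⠀
⠿⠿⠂⠿⠿⠀⠀⠀⠀⠀

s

⠀⠀⠀⠀⠀⠀⠀⠀⠀⠀
⠀⠀⠀⠀⠀⠀⠀⠀⠀⠀
⠀⠀⠿⠿⠿⠿⠿⠿⠀⠀
⠿⠿⠿⠿⠂⠂⠂⠂⠀⠀
⠿⠿⠿⠿⠂⠂⠂⠶⠀⠀
⠿⠿⠂⠂⠂⣾⠂⠂⠀⠀
⠿⠿⠂⠿⠂⠂⠂⠂⠀⠀
⠿⠿⠂⠿⠂⠂⠂⠂⠀⠀
⠿⠿⠂⠿⠿⠀⠀⠀⠀⠀
⠿⠿⠂⠿⠿⠀⠀⠀⠀⠀

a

⠀⠀⠀⠀⠀⠀⠀⠀⠀⠀
⠀⠀⠀⠀⠀⠀⠀⠀⠀⠀
⠀⠀⠀⠿⠿⠿⠿⠿⠿⠀
⠀⠿⠿⠿⠿⠂⠂⠂⠂⠀
⠀⠿⠿⠿⠿⠂⠂⠂⠶⠀
⠀⠿⠿⠂⠂⣾⠂⠂⠂⠀
⠀⠿⠿⠂⠿⠂⠂⠂⠂⠀
⠀⠿⠿⠂⠿⠂⠂⠂⠂⠀
⠀⠿⠿⠂⠿⠿⠀⠀⠀⠀
⠿⠿⠿⠂⠿⠿⠀⠀⠀⠀

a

⠀⠀⠀⠀⠀⠀⠀⠀⠀⠀
⠀⠀⠀⠀⠀⠀⠀⠀⠀⠀
⠀⠀⠀⠀⠿⠿⠿⠿⠿⠿
⠀⠀⠿⠿⠿⠿⠂⠂⠂⠂
⠀⠀⠿⠿⠿⠿⠂⠂⠂⠶
⠀⠀⠿⠿⠂⣾⠂⠂⠂⠂
⠀⠀⠿⠿⠂⠿⠂⠂⠂⠂
⠀⠀⠿⠿⠂⠿⠂⠂⠂⠂
⠀⠀⠿⠿⠂⠿⠿⠀⠀⠀
⠿⠿⠿⠿⠂⠿⠿⠀⠀⠀

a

⠀⠀⠀⠀⠀⠀⠀⠀⠀⠀
⠀⠀⠀⠀⠀⠀⠀⠀⠀⠀
⠀⠀⠀⠀⠀⠿⠿⠿⠿⠿
⠀⠀⠀⠿⠿⠿⠿⠂⠂⠂
⠀⠀⠀⠿⠿⠿⠿⠂⠂⠂
⠀⠀⠀⠿⠿⣾⠂⠂⠂⠂
⠀⠀⠀⠿⠿⠂⠿⠂⠂⠂
⠀⠀⠀⠿⠿⠂⠿⠂⠂⠂
⠀⠀⠀⠿⠿⠂⠿⠿⠀⠀
⠿⠿⠿⠿⠿⠂⠿⠿⠀⠀

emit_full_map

⠀⠀⠀⠀⠀⠀⠀⠀⠀⠀⠀⠿⠿⠿⠿⠿⠿
⠀⠀⠀⠀⠀⠀⠀⠀⠀⠿⠿⠿⠿⠂⠂⠂⠂
⠀⠀⠀⠀⠀⠀⠀⠀⠀⠿⠿⠿⠿⠂⠂⠂⠶
⠀⠀⠀⠀⠀⠀⠀⠀⠀⠿⠿⣾⠂⠂⠂⠂⠂
⠿⠂⠂⠂⠿⠀⠀⠀⠀⠿⠿⠂⠿⠂⠂⠂⠂
⠿⠂⠂⠂⠿⠀⠀⠀⠀⠿⠿⠂⠿⠂⠂⠂⠂
⠿⠶⠂⠂⠿⠀⠀⠀⠀⠿⠿⠂⠿⠿⠀⠀⠀
⠿⠂⠂⠂⠿⠀⠿⠿⠿⠿⠿⠂⠿⠿⠀⠀⠀
⠿⠂⠂⠂⠿⠿⠿⠿⠿⠿⠿⠂⠿⠿⠀⠀⠀
⠿⠿⠂⠿⠿⠿⠿⠿⠂⠂⠂⠂⠂⠂⠀⠀⠀
⠿⠿⠛⠂⠂⠂⠂⠂⠂⠂⠂⠂⠂⠂⠀⠀⠀
⠿⠿⠂⠂⠂⠂⠿⠿⠂⠂⠂⠂⠂⠂⠀⠀⠀
⠿⠿⠂⠂⠂⠂⠂⠂⠂⠂⠂⠀⠀⠀⠀⠀⠀

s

⠀⠀⠀⠀⠀⠀⠀⠀⠀⠀
⠀⠀⠀⠀⠀⠿⠿⠿⠿⠿
⠀⠀⠀⠿⠿⠿⠿⠂⠂⠂
⠀⠀⠀⠿⠿⠿⠿⠂⠂⠂
⠀⠀⠀⠿⠿⠂⠂⠂⠂⠂
⠀⠀⠀⠿⠿⣾⠿⠂⠂⠂
⠀⠀⠀⠿⠿⠂⠿⠂⠂⠂
⠀⠀⠀⠿⠿⠂⠿⠿⠀⠀
⠿⠿⠿⠿⠿⠂⠿⠿⠀⠀
⠿⠿⠿⠿⠿⠂⠿⠿⠀⠀

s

⠀⠀⠀⠀⠀⠿⠿⠿⠿⠿
⠀⠀⠀⠿⠿⠿⠿⠂⠂⠂
⠀⠀⠀⠿⠿⠿⠿⠂⠂⠂
⠀⠀⠀⠿⠿⠂⠂⠂⠂⠂
⠀⠀⠀⠿⠿⠂⠿⠂⠂⠂
⠀⠀⠀⠿⠿⣾⠿⠂⠂⠂
⠀⠀⠀⠿⠿⠂⠿⠿⠀⠀
⠿⠿⠿⠿⠿⠂⠿⠿⠀⠀
⠿⠿⠿⠿⠿⠂⠿⠿⠀⠀
⠿⠿⠂⠂⠂⠂⠂⠂⠀⠀

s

⠀⠀⠀⠿⠿⠿⠿⠂⠂⠂
⠀⠀⠀⠿⠿⠿⠿⠂⠂⠂
⠀⠀⠀⠿⠿⠂⠂⠂⠂⠂
⠀⠀⠀⠿⠿⠂⠿⠂⠂⠂
⠀⠀⠀⠿⠿⠂⠿⠂⠂⠂
⠀⠀⠀⠿⠿⣾⠿⠿⠀⠀
⠿⠿⠿⠿⠿⠂⠿⠿⠀⠀
⠿⠿⠿⠿⠿⠂⠿⠿⠀⠀
⠿⠿⠂⠂⠂⠂⠂⠂⠀⠀
⠂⠂⠂⠂⠂⠂⠂⠂⠀⠀

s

⠀⠀⠀⠿⠿⠿⠿⠂⠂⠂
⠀⠀⠀⠿⠿⠂⠂⠂⠂⠂
⠀⠀⠀⠿⠿⠂⠿⠂⠂⠂
⠀⠀⠀⠿⠿⠂⠿⠂⠂⠂
⠀⠀⠀⠿⠿⠂⠿⠿⠀⠀
⠿⠿⠿⠿⠿⣾⠿⠿⠀⠀
⠿⠿⠿⠿⠿⠂⠿⠿⠀⠀
⠿⠿⠂⠂⠂⠂⠂⠂⠀⠀
⠂⠂⠂⠂⠂⠂⠂⠂⠀⠀
⠿⠿⠂⠂⠂⠂⠂⠂⠀⠀

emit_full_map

⠀⠀⠀⠀⠀⠀⠀⠀⠀⠀⠀⠿⠿⠿⠿⠿⠿
⠀⠀⠀⠀⠀⠀⠀⠀⠀⠿⠿⠿⠿⠂⠂⠂⠂
⠀⠀⠀⠀⠀⠀⠀⠀⠀⠿⠿⠿⠿⠂⠂⠂⠶
⠀⠀⠀⠀⠀⠀⠀⠀⠀⠿⠿⠂⠂⠂⠂⠂⠂
⠿⠂⠂⠂⠿⠀⠀⠀⠀⠿⠿⠂⠿⠂⠂⠂⠂
⠿⠂⠂⠂⠿⠀⠀⠀⠀⠿⠿⠂⠿⠂⠂⠂⠂
⠿⠶⠂⠂⠿⠀⠀⠀⠀⠿⠿⠂⠿⠿⠀⠀⠀
⠿⠂⠂⠂⠿⠀⠿⠿⠿⠿⠿⣾⠿⠿⠀⠀⠀
⠿⠂⠂⠂⠿⠿⠿⠿⠿⠿⠿⠂⠿⠿⠀⠀⠀
⠿⠿⠂⠿⠿⠿⠿⠿⠂⠂⠂⠂⠂⠂⠀⠀⠀
⠿⠿⠛⠂⠂⠂⠂⠂⠂⠂⠂⠂⠂⠂⠀⠀⠀
⠿⠿⠂⠂⠂⠂⠿⠿⠂⠂⠂⠂⠂⠂⠀⠀⠀
⠿⠿⠂⠂⠂⠂⠂⠂⠂⠂⠂⠀⠀⠀⠀⠀⠀
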